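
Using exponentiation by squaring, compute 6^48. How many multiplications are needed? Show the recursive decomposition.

Computing 6^48 by squaring (build up from 6^1; each line after the first costs one multiplication):

6^1 = 6
6^2 = (6^1)^2 = 6^2 = 36
6^3 = 6 * 6^2 = 6 * 36 = 216
6^6 = (6^3)^2 = 216^2 = 46656
6^12 = (6^6)^2 = 46656^2 = 2176782336
6^24 = (6^12)^2 = 2176782336^2 = 4738381338321616896
6^48 = (6^24)^2 = 4738381338321616896^2 = 22452257707354557240087211123792674816

Result: 22452257707354557240087211123792674816
Multiplications needed: 6 (6 lines after 6^1)

6^48 = 22452257707354557240087211123792674816. Using exponentiation by squaring, this requires 6 multiplications. The key idea: if the exponent is even, square the half-power; if odd, multiply by the base once.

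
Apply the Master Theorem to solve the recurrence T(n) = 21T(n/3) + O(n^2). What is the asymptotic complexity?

Master Theorem for T(n) = 21T(n/3) + O(n^2):

a = 21, b = 3, c = 2
log_b(a) = log_3(21) = 2.7712

Case 1: c = 2 < log_3(21) = 2.7712
T(n) = O(n^(log_3 21))

For T(n) = 21T(n/3) + O(n^2): log_3(21) = 2.7712. This is Case 1 of the Master Theorem (c < log_b(a), work dominated by leaves), giving O(n^(log_3 21)).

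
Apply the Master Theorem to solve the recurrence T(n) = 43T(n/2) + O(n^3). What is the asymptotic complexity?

Master Theorem for T(n) = 43T(n/2) + O(n^3):

a = 43, b = 2, c = 3
log_b(a) = log_2(43) = 5.4263

Case 1: c = 3 < log_2(43) = 5.4263
T(n) = O(n^(log_2 43))

For T(n) = 43T(n/2) + O(n^3): log_2(43) = 5.4263. This is Case 1 of the Master Theorem (c < log_b(a), work dominated by leaves), giving O(n^(log_2 43)).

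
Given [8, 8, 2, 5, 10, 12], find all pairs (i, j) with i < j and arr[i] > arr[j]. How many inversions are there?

Finding inversions in [8, 8, 2, 5, 10, 12]:

(0, 2): arr[0]=8 > arr[2]=2
(0, 3): arr[0]=8 > arr[3]=5
(1, 2): arr[1]=8 > arr[2]=2
(1, 3): arr[1]=8 > arr[3]=5

Total inversions: 4

The array has 4 inversion(s): (0,2), (0,3), (1,2), (1,3). Each pair (i,j) satisfies i < j and arr[i] > arr[j].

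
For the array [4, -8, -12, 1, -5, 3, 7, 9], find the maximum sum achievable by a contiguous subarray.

Using Kadane's algorithm on [4, -8, -12, 1, -5, 3, 7, 9]:

Scanning through the array:
Position 1 (value -8): max_ending_here = -4, max_so_far = 4
Position 2 (value -12): max_ending_here = -12, max_so_far = 4
Position 3 (value 1): max_ending_here = 1, max_so_far = 4
Position 4 (value -5): max_ending_here = -4, max_so_far = 4
Position 5 (value 3): max_ending_here = 3, max_so_far = 4
Position 6 (value 7): max_ending_here = 10, max_so_far = 10
Position 7 (value 9): max_ending_here = 19, max_so_far = 19

Maximum subarray: [3, 7, 9]
Maximum sum: 19

The maximum subarray is [3, 7, 9] with sum 19. This subarray runs from index 5 to index 7.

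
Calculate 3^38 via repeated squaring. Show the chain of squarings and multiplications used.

Computing 3^38 by squaring (build up from 3^1; each line after the first costs one multiplication):

3^1 = 3
3^2 = (3^1)^2 = 3^2 = 9
3^4 = (3^2)^2 = 9^2 = 81
3^8 = (3^4)^2 = 81^2 = 6561
3^9 = 3 * 3^8 = 3 * 6561 = 19683
3^18 = (3^9)^2 = 19683^2 = 387420489
3^19 = 3 * 3^18 = 3 * 387420489 = 1162261467
3^38 = (3^19)^2 = 1162261467^2 = 1350851717672992089

Result: 1350851717672992089
Multiplications needed: 7 (7 lines after 3^1)

3^38 = 1350851717672992089. Using exponentiation by squaring, this requires 7 multiplications. The key idea: if the exponent is even, square the half-power; if odd, multiply by the base once.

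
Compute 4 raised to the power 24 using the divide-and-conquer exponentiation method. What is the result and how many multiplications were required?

Computing 4^24 by squaring (build up from 4^1; each line after the first costs one multiplication):

4^1 = 4
4^2 = (4^1)^2 = 4^2 = 16
4^3 = 4 * 4^2 = 4 * 16 = 64
4^6 = (4^3)^2 = 64^2 = 4096
4^12 = (4^6)^2 = 4096^2 = 16777216
4^24 = (4^12)^2 = 16777216^2 = 281474976710656

Result: 281474976710656
Multiplications needed: 5 (5 lines after 4^1)

4^24 = 281474976710656. Using exponentiation by squaring, this requires 5 multiplications. The key idea: if the exponent is even, square the half-power; if odd, multiply by the base once.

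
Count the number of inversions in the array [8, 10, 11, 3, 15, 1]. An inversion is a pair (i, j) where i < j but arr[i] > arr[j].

Finding inversions in [8, 10, 11, 3, 15, 1]:

(0, 3): arr[0]=8 > arr[3]=3
(0, 5): arr[0]=8 > arr[5]=1
(1, 3): arr[1]=10 > arr[3]=3
(1, 5): arr[1]=10 > arr[5]=1
(2, 3): arr[2]=11 > arr[3]=3
(2, 5): arr[2]=11 > arr[5]=1
(3, 5): arr[3]=3 > arr[5]=1
(4, 5): arr[4]=15 > arr[5]=1

Total inversions: 8

The array has 8 inversion(s): (0,3), (0,5), (1,3), (1,5), (2,3), (2,5), (3,5), (4,5). Each pair (i,j) satisfies i < j and arr[i] > arr[j].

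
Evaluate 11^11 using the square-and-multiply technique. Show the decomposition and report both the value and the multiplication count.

Computing 11^11 by squaring (build up from 11^1; each line after the first costs one multiplication):

11^1 = 11
11^2 = (11^1)^2 = 11^2 = 121
11^4 = (11^2)^2 = 121^2 = 14641
11^5 = 11 * 11^4 = 11 * 14641 = 161051
11^10 = (11^5)^2 = 161051^2 = 25937424601
11^11 = 11 * 11^10 = 11 * 25937424601 = 285311670611

Result: 285311670611
Multiplications needed: 5 (5 lines after 11^1)

11^11 = 285311670611. Using exponentiation by squaring, this requires 5 multiplications. The key idea: if the exponent is even, square the half-power; if odd, multiply by the base once.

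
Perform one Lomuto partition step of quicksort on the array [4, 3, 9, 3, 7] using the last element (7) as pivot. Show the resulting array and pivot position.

Lomuto partition with pivot = 7:

Initial array: [4, 3, 9, 3, 7]

arr[0]=4 <= 7: swap with position 0, array becomes [4, 3, 9, 3, 7]
arr[1]=3 <= 7: swap with position 1, array becomes [4, 3, 9, 3, 7]
arr[2]=9 > 7: no swap
arr[3]=3 <= 7: swap with position 2, array becomes [4, 3, 3, 9, 7]

Place pivot at position 3: [4, 3, 3, 7, 9]
Pivot position: 3

After partitioning with pivot 7, the array becomes [4, 3, 3, 7, 9]. The pivot is placed at index 3. All elements to the left of the pivot are <= 7, and all elements to the right are > 7.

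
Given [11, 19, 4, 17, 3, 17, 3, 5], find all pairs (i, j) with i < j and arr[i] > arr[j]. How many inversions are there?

Finding inversions in [11, 19, 4, 17, 3, 17, 3, 5]:

(0, 2): arr[0]=11 > arr[2]=4
(0, 4): arr[0]=11 > arr[4]=3
(0, 6): arr[0]=11 > arr[6]=3
(0, 7): arr[0]=11 > arr[7]=5
(1, 2): arr[1]=19 > arr[2]=4
(1, 3): arr[1]=19 > arr[3]=17
(1, 4): arr[1]=19 > arr[4]=3
(1, 5): arr[1]=19 > arr[5]=17
(1, 6): arr[1]=19 > arr[6]=3
(1, 7): arr[1]=19 > arr[7]=5
(2, 4): arr[2]=4 > arr[4]=3
(2, 6): arr[2]=4 > arr[6]=3
(3, 4): arr[3]=17 > arr[4]=3
(3, 6): arr[3]=17 > arr[6]=3
(3, 7): arr[3]=17 > arr[7]=5
(5, 6): arr[5]=17 > arr[6]=3
(5, 7): arr[5]=17 > arr[7]=5

Total inversions: 17

The array has 17 inversion(s): (0,2), (0,4), (0,6), (0,7), (1,2), (1,3), (1,4), (1,5), (1,6), (1,7), (2,4), (2,6), (3,4), (3,6), (3,7), (5,6), (5,7). Each pair (i,j) satisfies i < j and arr[i] > arr[j].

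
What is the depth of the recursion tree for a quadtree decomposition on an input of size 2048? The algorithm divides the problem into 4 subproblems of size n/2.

For divide and conquer with division factor 2:

Problem sizes at each level:
Level 0: 2048
Level 1: 1024
Level 2: 512
Level 3: 256
Level 4: 128
Level 5: 64
Level 6: 32
Level 7: 16
Level 8: 8
Level 9: 4
Level 10: 2
Level 11: 1

The root is level 0 and the size-1 base case is level 11 (the tree spans levels 0 through 11, i.e. 12 levels counting the root), so the depth is the number of divisions: log_2(2048) = 11

The recursion tree depth is log_2(2048) = 11. At each level, the problem size is divided by 2, so it takes 11 divisions to reduce to a base case of size 1. The algorithm makes 4 recursive calls at each level.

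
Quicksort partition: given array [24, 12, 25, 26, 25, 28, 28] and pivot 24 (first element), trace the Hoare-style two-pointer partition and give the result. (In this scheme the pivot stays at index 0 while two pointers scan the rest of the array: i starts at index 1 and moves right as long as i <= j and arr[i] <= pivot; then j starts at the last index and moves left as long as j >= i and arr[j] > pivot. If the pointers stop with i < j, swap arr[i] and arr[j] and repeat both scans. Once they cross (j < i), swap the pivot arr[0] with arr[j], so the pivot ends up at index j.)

Hoare-style two-pointer partition with pivot = 24:

Initial array: [24, 12, 25, 26, 25, 28, 28]

Pointers start at i = 1, j = 6.
i ends at 2, j ends at 1: the pointers have crossed (j < i), so scanning stops.

Swap pivot arr[0] with arr[1] to place pivot at position 1: [12, 24, 25, 26, 25, 28, 28]
Pivot position: 1

After partitioning with pivot 24, the array becomes [12, 24, 25, 26, 25, 28, 28]. The pivot is placed at index 1. All elements to the left of the pivot are <= 24, and all elements to the right are > 24.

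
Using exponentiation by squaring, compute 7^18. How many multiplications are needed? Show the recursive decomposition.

Computing 7^18 by squaring (build up from 7^1; each line after the first costs one multiplication):

7^1 = 7
7^2 = (7^1)^2 = 7^2 = 49
7^4 = (7^2)^2 = 49^2 = 2401
7^8 = (7^4)^2 = 2401^2 = 5764801
7^9 = 7 * 7^8 = 7 * 5764801 = 40353607
7^18 = (7^9)^2 = 40353607^2 = 1628413597910449

Result: 1628413597910449
Multiplications needed: 5 (5 lines after 7^1)

7^18 = 1628413597910449. Using exponentiation by squaring, this requires 5 multiplications. The key idea: if the exponent is even, square the half-power; if odd, multiply by the base once.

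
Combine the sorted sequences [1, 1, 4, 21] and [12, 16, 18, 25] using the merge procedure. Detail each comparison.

Merging process:

Compare 1 vs 12: take 1 from left. Merged: [1]
Compare 1 vs 12: take 1 from left. Merged: [1, 1]
Compare 4 vs 12: take 4 from left. Merged: [1, 1, 4]
Compare 21 vs 12: take 12 from right. Merged: [1, 1, 4, 12]
Compare 21 vs 16: take 16 from right. Merged: [1, 1, 4, 12, 16]
Compare 21 vs 18: take 18 from right. Merged: [1, 1, 4, 12, 16, 18]
Compare 21 vs 25: take 21 from left. Merged: [1, 1, 4, 12, 16, 18, 21]
Append remaining from right: [25]. Merged: [1, 1, 4, 12, 16, 18, 21, 25]

Final merged array: [1, 1, 4, 12, 16, 18, 21, 25]
Total comparisons: 7

The merged array is [1, 1, 4, 12, 16, 18, 21, 25], requiring 7 comparisons. The merge step runs in O(n) time where n is the total number of elements.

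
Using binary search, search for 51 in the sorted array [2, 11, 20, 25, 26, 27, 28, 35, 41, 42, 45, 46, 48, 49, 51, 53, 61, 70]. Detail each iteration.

Binary search for 51 in [2, 11, 20, 25, 26, 27, 28, 35, 41, 42, 45, 46, 48, 49, 51, 53, 61, 70]:

lo=0, hi=17, mid=8, arr[mid]=41 -> 41 < 51, search right half
lo=9, hi=17, mid=13, arr[mid]=49 -> 49 < 51, search right half
lo=14, hi=17, mid=15, arr[mid]=53 -> 53 > 51, search left half
lo=14, hi=14, mid=14, arr[mid]=51 -> Found target at index 14!

Binary search finds 51 at index 14 after 4 comparisons. The search repeatedly halves the search space by comparing with the middle element.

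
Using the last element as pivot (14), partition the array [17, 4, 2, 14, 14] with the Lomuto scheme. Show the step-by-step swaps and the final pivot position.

Lomuto partition with pivot = 14:

Initial array: [17, 4, 2, 14, 14]

arr[0]=17 > 14: no swap
arr[1]=4 <= 14: swap with position 0, array becomes [4, 17, 2, 14, 14]
arr[2]=2 <= 14: swap with position 1, array becomes [4, 2, 17, 14, 14]
arr[3]=14 <= 14: swap with position 2, array becomes [4, 2, 14, 17, 14]

Place pivot at position 3: [4, 2, 14, 14, 17]
Pivot position: 3

After partitioning with pivot 14, the array becomes [4, 2, 14, 14, 17]. The pivot is placed at index 3. All elements to the left of the pivot are <= 14, and all elements to the right are > 14.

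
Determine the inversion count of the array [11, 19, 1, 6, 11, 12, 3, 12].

Finding inversions in [11, 19, 1, 6, 11, 12, 3, 12]:

(0, 2): arr[0]=11 > arr[2]=1
(0, 3): arr[0]=11 > arr[3]=6
(0, 6): arr[0]=11 > arr[6]=3
(1, 2): arr[1]=19 > arr[2]=1
(1, 3): arr[1]=19 > arr[3]=6
(1, 4): arr[1]=19 > arr[4]=11
(1, 5): arr[1]=19 > arr[5]=12
(1, 6): arr[1]=19 > arr[6]=3
(1, 7): arr[1]=19 > arr[7]=12
(3, 6): arr[3]=6 > arr[6]=3
(4, 6): arr[4]=11 > arr[6]=3
(5, 6): arr[5]=12 > arr[6]=3

Total inversions: 12

The array has 12 inversion(s): (0,2), (0,3), (0,6), (1,2), (1,3), (1,4), (1,5), (1,6), (1,7), (3,6), (4,6), (5,6). Each pair (i,j) satisfies i < j and arr[i] > arr[j].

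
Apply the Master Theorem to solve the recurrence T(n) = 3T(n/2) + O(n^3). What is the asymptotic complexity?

Master Theorem for T(n) = 3T(n/2) + O(n^3):

a = 3, b = 2, c = 3
log_b(a) = log_2(3) = 1.5850

Case 3: c = 3 > log_2(3) = 1.5850
T(n) = O(n^3) = O(n^3)

For T(n) = 3T(n/2) + O(n^3): log_2(3) = 1.5850. This is Case 3 of the Master Theorem (c > log_b(a), work dominated by root), giving O(n^3).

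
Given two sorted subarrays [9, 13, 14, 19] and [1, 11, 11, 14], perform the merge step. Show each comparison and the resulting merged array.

Merging process:

Compare 9 vs 1: take 1 from right. Merged: [1]
Compare 9 vs 11: take 9 from left. Merged: [1, 9]
Compare 13 vs 11: take 11 from right. Merged: [1, 9, 11]
Compare 13 vs 11: take 11 from right. Merged: [1, 9, 11, 11]
Compare 13 vs 14: take 13 from left. Merged: [1, 9, 11, 11, 13]
Compare 14 vs 14: take 14 from left. Merged: [1, 9, 11, 11, 13, 14]
Compare 19 vs 14: take 14 from right. Merged: [1, 9, 11, 11, 13, 14, 14]
Append remaining from left: [19]. Merged: [1, 9, 11, 11, 13, 14, 14, 19]

Final merged array: [1, 9, 11, 11, 13, 14, 14, 19]
Total comparisons: 7

The merged array is [1, 9, 11, 11, 13, 14, 14, 19], requiring 7 comparisons. The merge step runs in O(n) time where n is the total number of elements.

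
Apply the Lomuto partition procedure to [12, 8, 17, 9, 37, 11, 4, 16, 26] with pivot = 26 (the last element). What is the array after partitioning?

Lomuto partition with pivot = 26:

Initial array: [12, 8, 17, 9, 37, 11, 4, 16, 26]

arr[0]=12 <= 26: swap with position 0, array becomes [12, 8, 17, 9, 37, 11, 4, 16, 26]
arr[1]=8 <= 26: swap with position 1, array becomes [12, 8, 17, 9, 37, 11, 4, 16, 26]
arr[2]=17 <= 26: swap with position 2, array becomes [12, 8, 17, 9, 37, 11, 4, 16, 26]
arr[3]=9 <= 26: swap with position 3, array becomes [12, 8, 17, 9, 37, 11, 4, 16, 26]
arr[4]=37 > 26: no swap
arr[5]=11 <= 26: swap with position 4, array becomes [12, 8, 17, 9, 11, 37, 4, 16, 26]
arr[6]=4 <= 26: swap with position 5, array becomes [12, 8, 17, 9, 11, 4, 37, 16, 26]
arr[7]=16 <= 26: swap with position 6, array becomes [12, 8, 17, 9, 11, 4, 16, 37, 26]

Place pivot at position 7: [12, 8, 17, 9, 11, 4, 16, 26, 37]
Pivot position: 7

After partitioning with pivot 26, the array becomes [12, 8, 17, 9, 11, 4, 16, 26, 37]. The pivot is placed at index 7. All elements to the left of the pivot are <= 26, and all elements to the right are > 26.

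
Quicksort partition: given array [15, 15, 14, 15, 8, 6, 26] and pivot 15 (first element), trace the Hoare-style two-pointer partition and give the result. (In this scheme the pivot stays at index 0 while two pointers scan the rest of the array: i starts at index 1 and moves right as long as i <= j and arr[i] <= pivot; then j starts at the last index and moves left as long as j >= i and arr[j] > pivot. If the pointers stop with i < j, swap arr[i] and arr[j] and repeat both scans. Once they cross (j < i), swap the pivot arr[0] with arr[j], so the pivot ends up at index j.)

Hoare-style two-pointer partition with pivot = 15:

Initial array: [15, 15, 14, 15, 8, 6, 26]

Pointers start at i = 1, j = 6.
i ends at 6, j ends at 5: the pointers have crossed (j < i), so scanning stops.

Swap pivot arr[0] with arr[5] to place pivot at position 5: [6, 15, 14, 15, 8, 15, 26]
Pivot position: 5

After partitioning with pivot 15, the array becomes [6, 15, 14, 15, 8, 15, 26]. The pivot is placed at index 5. All elements to the left of the pivot are <= 15, and all elements to the right are > 15.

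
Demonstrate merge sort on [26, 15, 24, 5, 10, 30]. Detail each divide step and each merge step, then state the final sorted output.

Merge sort trace:

Split: [26, 15, 24, 5, 10, 30] -> [26, 15, 24] and [5, 10, 30]
  Split: [26, 15, 24] -> [26] and [15, 24]
    Split: [15, 24] -> [15] and [24]
    Merge: [15] + [24] -> [15, 24]
  Merge: [26] + [15, 24] -> [15, 24, 26]
  Split: [5, 10, 30] -> [5] and [10, 30]
    Split: [10, 30] -> [10] and [30]
    Merge: [10] + [30] -> [10, 30]
  Merge: [5] + [10, 30] -> [5, 10, 30]
Merge: [15, 24, 26] + [5, 10, 30] -> [5, 10, 15, 24, 26, 30]

Final sorted array: [5, 10, 15, 24, 26, 30]

The merge sort proceeds by recursively splitting the array and merging sorted halves.
After all merges, the sorted array is [5, 10, 15, 24, 26, 30].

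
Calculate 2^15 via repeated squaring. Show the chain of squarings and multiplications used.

Computing 2^15 by squaring (build up from 2^1; each line after the first costs one multiplication):

2^1 = 2
2^2 = (2^1)^2 = 2^2 = 4
2^3 = 2 * 2^2 = 2 * 4 = 8
2^6 = (2^3)^2 = 8^2 = 64
2^7 = 2 * 2^6 = 2 * 64 = 128
2^14 = (2^7)^2 = 128^2 = 16384
2^15 = 2 * 2^14 = 2 * 16384 = 32768

Result: 32768
Multiplications needed: 6 (6 lines after 2^1)

2^15 = 32768. Using exponentiation by squaring, this requires 6 multiplications. The key idea: if the exponent is even, square the half-power; if odd, multiply by the base once.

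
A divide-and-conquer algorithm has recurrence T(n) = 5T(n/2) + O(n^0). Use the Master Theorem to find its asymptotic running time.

Master Theorem for T(n) = 5T(n/2) + O(n^0):

a = 5, b = 2, c = 0
log_b(a) = log_2(5) = 2.3219

Case 1: c = 0 < log_2(5) = 2.3219
T(n) = O(n^(log_2 5))

For T(n) = 5T(n/2) + O(n^0): log_2(5) = 2.3219. This is Case 1 of the Master Theorem (c < log_b(a), work dominated by leaves), giving O(n^(log_2 5)).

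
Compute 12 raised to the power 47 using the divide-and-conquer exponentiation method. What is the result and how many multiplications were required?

Computing 12^47 by squaring (build up from 12^1; each line after the first costs one multiplication):

12^1 = 12
12^2 = (12^1)^2 = 12^2 = 144
12^4 = (12^2)^2 = 144^2 = 20736
12^5 = 12 * 12^4 = 12 * 20736 = 248832
12^10 = (12^5)^2 = 248832^2 = 61917364224
12^11 = 12 * 12^10 = 12 * 61917364224 = 743008370688
12^22 = (12^11)^2 = 743008370688^2 = 552061438912436417593344
12^23 = 12 * 12^22 = 12 * 552061438912436417593344 = 6624737266949237011120128
12^46 = (12^23)^2 = 6624737266949237011120128^2 = 43887143856106046360568987631860370008329246736384
12^47 = 12 * 12^46 = 12 * 43887143856106046360568987631860370008329246736384 = 526645726273272556326827851582324440099950960836608

Result: 526645726273272556326827851582324440099950960836608
Multiplications needed: 9 (9 lines after 12^1)

12^47 = 526645726273272556326827851582324440099950960836608. Using exponentiation by squaring, this requires 9 multiplications. The key idea: if the exponent is even, square the half-power; if odd, multiply by the base once.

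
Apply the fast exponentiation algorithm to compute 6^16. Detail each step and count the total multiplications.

Computing 6^16 by squaring (build up from 6^1; each line after the first costs one multiplication):

6^1 = 6
6^2 = (6^1)^2 = 6^2 = 36
6^4 = (6^2)^2 = 36^2 = 1296
6^8 = (6^4)^2 = 1296^2 = 1679616
6^16 = (6^8)^2 = 1679616^2 = 2821109907456

Result: 2821109907456
Multiplications needed: 4 (4 lines after 6^1)

6^16 = 2821109907456. Using exponentiation by squaring, this requires 4 multiplications. The key idea: if the exponent is even, square the half-power; if odd, multiply by the base once.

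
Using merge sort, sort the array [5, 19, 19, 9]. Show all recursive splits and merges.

Merge sort trace:

Split: [5, 19, 19, 9] -> [5, 19] and [19, 9]
  Split: [5, 19] -> [5] and [19]
  Merge: [5] + [19] -> [5, 19]
  Split: [19, 9] -> [19] and [9]
  Merge: [19] + [9] -> [9, 19]
Merge: [5, 19] + [9, 19] -> [5, 9, 19, 19]

Final sorted array: [5, 9, 19, 19]

The merge sort proceeds by recursively splitting the array and merging sorted halves.
After all merges, the sorted array is [5, 9, 19, 19].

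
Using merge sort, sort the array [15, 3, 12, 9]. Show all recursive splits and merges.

Merge sort trace:

Split: [15, 3, 12, 9] -> [15, 3] and [12, 9]
  Split: [15, 3] -> [15] and [3]
  Merge: [15] + [3] -> [3, 15]
  Split: [12, 9] -> [12] and [9]
  Merge: [12] + [9] -> [9, 12]
Merge: [3, 15] + [9, 12] -> [3, 9, 12, 15]

Final sorted array: [3, 9, 12, 15]

The merge sort proceeds by recursively splitting the array and merging sorted halves.
After all merges, the sorted array is [3, 9, 12, 15].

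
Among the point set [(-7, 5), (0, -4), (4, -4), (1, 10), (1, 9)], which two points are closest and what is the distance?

Computing all pairwise distances among 5 points:

d((-7, 5), (0, -4)) = 11.4018
d((-7, 5), (4, -4)) = 14.2127
d((-7, 5), (1, 10)) = 9.434
d((-7, 5), (1, 9)) = 8.9443
d((0, -4), (4, -4)) = 4.0
d((0, -4), (1, 10)) = 14.0357
d((0, -4), (1, 9)) = 13.0384
d((4, -4), (1, 10)) = 14.3178
d((4, -4), (1, 9)) = 13.3417
d((1, 10), (1, 9)) = 1.0 <-- minimum

Closest pair: (1, 10) and (1, 9) with distance 1.0

The closest pair is (1, 10) and (1, 9) with Euclidean distance 1.0. For 5 points, brute-force pairwise comparison is shown above. For large n, the divide-and-conquer algorithm (sort by x, recurse on halves, check the dividing strip) achieves O(n log n).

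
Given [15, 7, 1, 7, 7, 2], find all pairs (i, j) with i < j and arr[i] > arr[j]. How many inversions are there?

Finding inversions in [15, 7, 1, 7, 7, 2]:

(0, 1): arr[0]=15 > arr[1]=7
(0, 2): arr[0]=15 > arr[2]=1
(0, 3): arr[0]=15 > arr[3]=7
(0, 4): arr[0]=15 > arr[4]=7
(0, 5): arr[0]=15 > arr[5]=2
(1, 2): arr[1]=7 > arr[2]=1
(1, 5): arr[1]=7 > arr[5]=2
(3, 5): arr[3]=7 > arr[5]=2
(4, 5): arr[4]=7 > arr[5]=2

Total inversions: 9

The array has 9 inversion(s): (0,1), (0,2), (0,3), (0,4), (0,5), (1,2), (1,5), (3,5), (4,5). Each pair (i,j) satisfies i < j and arr[i] > arr[j].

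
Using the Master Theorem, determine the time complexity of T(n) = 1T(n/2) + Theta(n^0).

Master Theorem for T(n) = 1T(n/2) + O(n^0):

a = 1, b = 2, c = 0
log_b(a) = log_2(1) = 0.0000

Case 2: c = 0 = log_2(1) = 0.0000
T(n) = O(n^0 log n) = O(log n)

For T(n) = 1T(n/2) + O(n^0): log_2(1) = 0.0000. This is Case 2 of the Master Theorem (c = log_b(a), equal work at all levels), giving O(log n).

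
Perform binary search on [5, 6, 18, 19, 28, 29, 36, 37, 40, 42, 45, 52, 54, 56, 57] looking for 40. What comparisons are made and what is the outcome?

Binary search for 40 in [5, 6, 18, 19, 28, 29, 36, 37, 40, 42, 45, 52, 54, 56, 57]:

lo=0, hi=14, mid=7, arr[mid]=37 -> 37 < 40, search right half
lo=8, hi=14, mid=11, arr[mid]=52 -> 52 > 40, search left half
lo=8, hi=10, mid=9, arr[mid]=42 -> 42 > 40, search left half
lo=8, hi=8, mid=8, arr[mid]=40 -> Found target at index 8!

Binary search finds 40 at index 8 after 4 comparisons. The search repeatedly halves the search space by comparing with the middle element.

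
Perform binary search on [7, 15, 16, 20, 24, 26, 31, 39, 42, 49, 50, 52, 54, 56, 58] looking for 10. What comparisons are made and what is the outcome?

Binary search for 10 in [7, 15, 16, 20, 24, 26, 31, 39, 42, 49, 50, 52, 54, 56, 58]:

lo=0, hi=14, mid=7, arr[mid]=39 -> 39 > 10, search left half
lo=0, hi=6, mid=3, arr[mid]=20 -> 20 > 10, search left half
lo=0, hi=2, mid=1, arr[mid]=15 -> 15 > 10, search left half
lo=0, hi=0, mid=0, arr[mid]=7 -> 7 < 10, search right half
lo=1 > hi=0, target 10 not found

Binary search determines that 10 is not in the array after 4 comparisons. The search space was exhausted without finding the target.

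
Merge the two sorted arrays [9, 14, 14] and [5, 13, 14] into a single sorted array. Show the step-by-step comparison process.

Merging process:

Compare 9 vs 5: take 5 from right. Merged: [5]
Compare 9 vs 13: take 9 from left. Merged: [5, 9]
Compare 14 vs 13: take 13 from right. Merged: [5, 9, 13]
Compare 14 vs 14: take 14 from left. Merged: [5, 9, 13, 14]
Compare 14 vs 14: take 14 from left. Merged: [5, 9, 13, 14, 14]
Append remaining from right: [14]. Merged: [5, 9, 13, 14, 14, 14]

Final merged array: [5, 9, 13, 14, 14, 14]
Total comparisons: 5

The merged array is [5, 9, 13, 14, 14, 14], requiring 5 comparisons. The merge step runs in O(n) time where n is the total number of elements.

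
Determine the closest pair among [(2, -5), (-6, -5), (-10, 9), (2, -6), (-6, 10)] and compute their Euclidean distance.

Computing all pairwise distances among 5 points:

d((2, -5), (-6, -5)) = 8.0
d((2, -5), (-10, 9)) = 18.4391
d((2, -5), (2, -6)) = 1.0 <-- minimum
d((2, -5), (-6, 10)) = 17.0
d((-6, -5), (-10, 9)) = 14.5602
d((-6, -5), (2, -6)) = 8.0623
d((-6, -5), (-6, 10)) = 15.0
d((-10, 9), (2, -6)) = 19.2094
d((-10, 9), (-6, 10)) = 4.1231
d((2, -6), (-6, 10)) = 17.8885

Closest pair: (2, -5) and (2, -6) with distance 1.0

The closest pair is (2, -5) and (2, -6) with Euclidean distance 1.0. For 5 points, brute-force pairwise comparison is shown above. For large n, the divide-and-conquer algorithm (sort by x, recurse on halves, check the dividing strip) achieves O(n log n).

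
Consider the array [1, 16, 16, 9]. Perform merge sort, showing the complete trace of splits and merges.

Merge sort trace:

Split: [1, 16, 16, 9] -> [1, 16] and [16, 9]
  Split: [1, 16] -> [1] and [16]
  Merge: [1] + [16] -> [1, 16]
  Split: [16, 9] -> [16] and [9]
  Merge: [16] + [9] -> [9, 16]
Merge: [1, 16] + [9, 16] -> [1, 9, 16, 16]

Final sorted array: [1, 9, 16, 16]

The merge sort proceeds by recursively splitting the array and merging sorted halves.
After all merges, the sorted array is [1, 9, 16, 16].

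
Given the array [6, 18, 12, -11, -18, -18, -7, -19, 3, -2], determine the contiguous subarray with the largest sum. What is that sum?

Using Kadane's algorithm on [6, 18, 12, -11, -18, -18, -7, -19, 3, -2]:

Scanning through the array:
Position 1 (value 18): max_ending_here = 24, max_so_far = 24
Position 2 (value 12): max_ending_here = 36, max_so_far = 36
Position 3 (value -11): max_ending_here = 25, max_so_far = 36
Position 4 (value -18): max_ending_here = 7, max_so_far = 36
Position 5 (value -18): max_ending_here = -11, max_so_far = 36
Position 6 (value -7): max_ending_here = -7, max_so_far = 36
Position 7 (value -19): max_ending_here = -19, max_so_far = 36
Position 8 (value 3): max_ending_here = 3, max_so_far = 36
Position 9 (value -2): max_ending_here = 1, max_so_far = 36

Maximum subarray: [6, 18, 12]
Maximum sum: 36

The maximum subarray is [6, 18, 12] with sum 36. This subarray runs from index 0 to index 2.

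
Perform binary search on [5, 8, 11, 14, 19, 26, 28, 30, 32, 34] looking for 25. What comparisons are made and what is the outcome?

Binary search for 25 in [5, 8, 11, 14, 19, 26, 28, 30, 32, 34]:

lo=0, hi=9, mid=4, arr[mid]=19 -> 19 < 25, search right half
lo=5, hi=9, mid=7, arr[mid]=30 -> 30 > 25, search left half
lo=5, hi=6, mid=5, arr[mid]=26 -> 26 > 25, search left half
lo=5 > hi=4, target 25 not found

Binary search determines that 25 is not in the array after 3 comparisons. The search space was exhausted without finding the target.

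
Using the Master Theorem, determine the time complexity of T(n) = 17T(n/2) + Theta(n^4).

Master Theorem for T(n) = 17T(n/2) + O(n^4):

a = 17, b = 2, c = 4
log_b(a) = log_2(17) = 4.0875

Case 1: c = 4 < log_2(17) = 4.0875
T(n) = O(n^(log_2 17))

For T(n) = 17T(n/2) + O(n^4): log_2(17) = 4.0875. This is Case 1 of the Master Theorem (c < log_b(a), work dominated by leaves), giving O(n^(log_2 17)).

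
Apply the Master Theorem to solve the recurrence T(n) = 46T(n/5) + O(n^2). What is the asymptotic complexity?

Master Theorem for T(n) = 46T(n/5) + O(n^2):

a = 46, b = 5, c = 2
log_b(a) = log_5(46) = 2.3789

Case 1: c = 2 < log_5(46) = 2.3789
T(n) = O(n^(log_5 46))

For T(n) = 46T(n/5) + O(n^2): log_5(46) = 2.3789. This is Case 1 of the Master Theorem (c < log_b(a), work dominated by leaves), giving O(n^(log_5 46)).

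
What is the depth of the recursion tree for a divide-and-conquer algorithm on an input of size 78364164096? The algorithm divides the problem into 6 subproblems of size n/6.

For divide and conquer with division factor 6:

Problem sizes at each level:
Level 0: 78364164096
Level 1: 13060694016
Level 2: 2176782336
Level 3: 362797056
Level 4: 60466176
Level 5: 10077696
Level 6: 1679616
Level 7: 279936
Level 8: 46656
Level 9: 7776
Level 10: 1296
Level 11: 216
Level 12: 36
Level 13: 6
Level 14: 1

The root is level 0 and the size-1 base case is level 14 (the tree spans levels 0 through 14, i.e. 15 levels counting the root), so the depth is the number of divisions: log_6(78364164096) = 14

The recursion tree depth is log_6(78364164096) = 14. At each level, the problem size is divided by 6, so it takes 14 divisions to reduce to a base case of size 1. The algorithm makes 6 recursive calls at each level.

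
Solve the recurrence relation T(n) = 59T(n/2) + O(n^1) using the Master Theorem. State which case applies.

Master Theorem for T(n) = 59T(n/2) + O(n^1):

a = 59, b = 2, c = 1
log_b(a) = log_2(59) = 5.8826

Case 1: c = 1 < log_2(59) = 5.8826
T(n) = O(n^(log_2 59))

For T(n) = 59T(n/2) + O(n^1): log_2(59) = 5.8826. This is Case 1 of the Master Theorem (c < log_b(a), work dominated by leaves), giving O(n^(log_2 59)).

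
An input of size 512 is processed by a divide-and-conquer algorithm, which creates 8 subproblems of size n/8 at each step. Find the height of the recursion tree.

For divide and conquer with division factor 8:

Problem sizes at each level:
Level 0: 512
Level 1: 64
Level 2: 8
Level 3: 1

The root is level 0 and the size-1 base case is level 3 (the tree spans levels 0 through 3, i.e. 4 levels counting the root), so the depth is the number of divisions: log_8(512) = 3

The recursion tree depth is log_8(512) = 3. At each level, the problem size is divided by 8, so it takes 3 divisions to reduce to a base case of size 1. The algorithm makes 8 recursive calls at each level.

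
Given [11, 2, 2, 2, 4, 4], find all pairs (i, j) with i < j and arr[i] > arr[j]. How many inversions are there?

Finding inversions in [11, 2, 2, 2, 4, 4]:

(0, 1): arr[0]=11 > arr[1]=2
(0, 2): arr[0]=11 > arr[2]=2
(0, 3): arr[0]=11 > arr[3]=2
(0, 4): arr[0]=11 > arr[4]=4
(0, 5): arr[0]=11 > arr[5]=4

Total inversions: 5

The array has 5 inversion(s): (0,1), (0,2), (0,3), (0,4), (0,5). Each pair (i,j) satisfies i < j and arr[i] > arr[j].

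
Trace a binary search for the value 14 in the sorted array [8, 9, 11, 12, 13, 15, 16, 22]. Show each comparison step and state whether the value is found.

Binary search for 14 in [8, 9, 11, 12, 13, 15, 16, 22]:

lo=0, hi=7, mid=3, arr[mid]=12 -> 12 < 14, search right half
lo=4, hi=7, mid=5, arr[mid]=15 -> 15 > 14, search left half
lo=4, hi=4, mid=4, arr[mid]=13 -> 13 < 14, search right half
lo=5 > hi=4, target 14 not found

Binary search determines that 14 is not in the array after 3 comparisons. The search space was exhausted without finding the target.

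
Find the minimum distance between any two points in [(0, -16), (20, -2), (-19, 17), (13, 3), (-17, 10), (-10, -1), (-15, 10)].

Computing all pairwise distances among 7 points:

d((0, -16), (20, -2)) = 24.4131
d((0, -16), (-19, 17)) = 38.0789
d((0, -16), (13, 3)) = 23.0217
d((0, -16), (-17, 10)) = 31.0644
d((0, -16), (-10, -1)) = 18.0278
d((0, -16), (-15, 10)) = 30.0167
d((20, -2), (-19, 17)) = 43.382
d((20, -2), (13, 3)) = 8.6023
d((20, -2), (-17, 10)) = 38.8973
d((20, -2), (-10, -1)) = 30.0167
d((20, -2), (-15, 10)) = 37.0
d((-19, 17), (13, 3)) = 34.9285
d((-19, 17), (-17, 10)) = 7.2801
d((-19, 17), (-10, -1)) = 20.1246
d((-19, 17), (-15, 10)) = 8.0623
d((13, 3), (-17, 10)) = 30.8058
d((13, 3), (-10, -1)) = 23.3452
d((13, 3), (-15, 10)) = 28.8617
d((-17, 10), (-10, -1)) = 13.0384
d((-17, 10), (-15, 10)) = 2.0 <-- minimum
d((-10, -1), (-15, 10)) = 12.083

Closest pair: (-17, 10) and (-15, 10) with distance 2.0

The closest pair is (-17, 10) and (-15, 10) with Euclidean distance 2.0. For 7 points, brute-force pairwise comparison is shown above. For large n, the divide-and-conquer algorithm (sort by x, recurse on halves, check the dividing strip) achieves O(n log n).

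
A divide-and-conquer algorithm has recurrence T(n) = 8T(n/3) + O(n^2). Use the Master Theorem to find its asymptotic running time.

Master Theorem for T(n) = 8T(n/3) + O(n^2):

a = 8, b = 3, c = 2
log_b(a) = log_3(8) = 1.8928

Case 3: c = 2 > log_3(8) = 1.8928
T(n) = O(n^2) = O(n^2)

For T(n) = 8T(n/3) + O(n^2): log_3(8) = 1.8928. This is Case 3 of the Master Theorem (c > log_b(a), work dominated by root), giving O(n^2).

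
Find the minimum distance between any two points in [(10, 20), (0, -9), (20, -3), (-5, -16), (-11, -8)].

Computing all pairwise distances among 5 points:

d((10, 20), (0, -9)) = 30.6757
d((10, 20), (20, -3)) = 25.0799
d((10, 20), (-5, -16)) = 39.0
d((10, 20), (-11, -8)) = 35.0
d((0, -9), (20, -3)) = 20.8806
d((0, -9), (-5, -16)) = 8.6023 <-- minimum
d((0, -9), (-11, -8)) = 11.0454
d((20, -3), (-5, -16)) = 28.178
d((20, -3), (-11, -8)) = 31.4006
d((-5, -16), (-11, -8)) = 10.0

Closest pair: (0, -9) and (-5, -16) with distance 8.6023

The closest pair is (0, -9) and (-5, -16) with Euclidean distance 8.6023. For 5 points, brute-force pairwise comparison is shown above. For large n, the divide-and-conquer algorithm (sort by x, recurse on halves, check the dividing strip) achieves O(n log n).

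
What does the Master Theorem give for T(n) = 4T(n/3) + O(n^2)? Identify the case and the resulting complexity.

Master Theorem for T(n) = 4T(n/3) + O(n^2):

a = 4, b = 3, c = 2
log_b(a) = log_3(4) = 1.2619

Case 3: c = 2 > log_3(4) = 1.2619
T(n) = O(n^2) = O(n^2)

For T(n) = 4T(n/3) + O(n^2): log_3(4) = 1.2619. This is Case 3 of the Master Theorem (c > log_b(a), work dominated by root), giving O(n^2).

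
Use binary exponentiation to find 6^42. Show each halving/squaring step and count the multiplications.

Computing 6^42 by squaring (build up from 6^1; each line after the first costs one multiplication):

6^1 = 6
6^2 = (6^1)^2 = 6^2 = 36
6^4 = (6^2)^2 = 36^2 = 1296
6^5 = 6 * 6^4 = 6 * 1296 = 7776
6^10 = (6^5)^2 = 7776^2 = 60466176
6^20 = (6^10)^2 = 60466176^2 = 3656158440062976
6^21 = 6 * 6^20 = 6 * 3656158440062976 = 21936950640377856
6^42 = (6^21)^2 = 21936950640377856^2 = 481229803398374426442198455156736

Result: 481229803398374426442198455156736
Multiplications needed: 7 (7 lines after 6^1)

6^42 = 481229803398374426442198455156736. Using exponentiation by squaring, this requires 7 multiplications. The key idea: if the exponent is even, square the half-power; if odd, multiply by the base once.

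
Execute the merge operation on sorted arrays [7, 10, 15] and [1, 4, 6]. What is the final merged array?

Merging process:

Compare 7 vs 1: take 1 from right. Merged: [1]
Compare 7 vs 4: take 4 from right. Merged: [1, 4]
Compare 7 vs 6: take 6 from right. Merged: [1, 4, 6]
Append remaining from left: [7, 10, 15]. Merged: [1, 4, 6, 7, 10, 15]

Final merged array: [1, 4, 6, 7, 10, 15]
Total comparisons: 3

The merged array is [1, 4, 6, 7, 10, 15], requiring 3 comparisons. The merge step runs in O(n) time where n is the total number of elements.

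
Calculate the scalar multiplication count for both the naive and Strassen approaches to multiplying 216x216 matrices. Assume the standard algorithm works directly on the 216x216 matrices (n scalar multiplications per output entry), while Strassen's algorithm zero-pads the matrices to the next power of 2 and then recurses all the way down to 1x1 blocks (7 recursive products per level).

Matrix multiplication for 216x216 matrices:

Strassen's algorithm requires power-of-2 dimensions. Pad 216x216 to 256x256 (next power of 2).

Standard algorithm: 216^3 = 10077696 multiplications
Strassen's algorithm: 7^(log2(256)) = 7^8 = 5764801 multiplications
Savings: 10077696 - 5764801 = 4312895 multiplications

Standard: 10077696 multiplications (216^3). Strassen: 5764801 multiplications (7^8, after padding to 256x256). Strassen reduces 8 recursive multiplications to 7 at each level.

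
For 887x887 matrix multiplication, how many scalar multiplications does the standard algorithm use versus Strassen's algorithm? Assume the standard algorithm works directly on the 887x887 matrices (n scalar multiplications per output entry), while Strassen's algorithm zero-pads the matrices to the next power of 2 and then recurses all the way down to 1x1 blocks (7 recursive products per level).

Matrix multiplication for 887x887 matrices:

Strassen's algorithm requires power-of-2 dimensions. Pad 887x887 to 1024x1024 (next power of 2).

Standard algorithm: 887^3 = 697864103 multiplications
Strassen's algorithm: 7^(log2(1024)) = 7^10 = 282475249 multiplications
Savings: 697864103 - 282475249 = 415388854 multiplications

Standard: 697864103 multiplications (887^3). Strassen: 282475249 multiplications (7^10, after padding to 1024x1024). Strassen reduces 8 recursive multiplications to 7 at each level.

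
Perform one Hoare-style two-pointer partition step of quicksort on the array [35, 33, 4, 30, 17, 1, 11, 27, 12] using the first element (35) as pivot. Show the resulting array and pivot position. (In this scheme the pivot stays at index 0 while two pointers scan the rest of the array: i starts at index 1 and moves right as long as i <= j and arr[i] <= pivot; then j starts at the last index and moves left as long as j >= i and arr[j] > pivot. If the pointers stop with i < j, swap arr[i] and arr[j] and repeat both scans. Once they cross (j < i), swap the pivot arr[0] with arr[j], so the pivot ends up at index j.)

Hoare-style two-pointer partition with pivot = 35:

Initial array: [35, 33, 4, 30, 17, 1, 11, 27, 12]

Pointers start at i = 1, j = 8.
i ends at 9, j ends at 8: the pointers have crossed (j < i), so scanning stops.

Swap pivot arr[0] with arr[8] to place pivot at position 8: [12, 33, 4, 30, 17, 1, 11, 27, 35]
Pivot position: 8

After partitioning with pivot 35, the array becomes [12, 33, 4, 30, 17, 1, 11, 27, 35]. The pivot is placed at index 8. All elements to the left of the pivot are <= 35, and all elements to the right are > 35.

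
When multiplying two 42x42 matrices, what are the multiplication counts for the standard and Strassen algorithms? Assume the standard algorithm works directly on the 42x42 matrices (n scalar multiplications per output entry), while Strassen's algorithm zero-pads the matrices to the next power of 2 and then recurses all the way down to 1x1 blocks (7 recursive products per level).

Matrix multiplication for 42x42 matrices:

Strassen's algorithm requires power-of-2 dimensions. Pad 42x42 to 64x64 (next power of 2).

Standard algorithm: 42^3 = 74088 multiplications
Strassen's algorithm: 7^(log2(64)) = 7^6 = 117649 multiplications
Difference: 74088 - 117649 = -43561 (Strassen uses MORE here due to padding overhead — for small or just-over-power-of-2 n, padding can outweigh the per-level savings)

Standard: 74088 multiplications (42^3). Strassen: 117649 multiplications (7^6, after padding to 64x64). Strassen reduces 8 recursive multiplications to 7 at each level.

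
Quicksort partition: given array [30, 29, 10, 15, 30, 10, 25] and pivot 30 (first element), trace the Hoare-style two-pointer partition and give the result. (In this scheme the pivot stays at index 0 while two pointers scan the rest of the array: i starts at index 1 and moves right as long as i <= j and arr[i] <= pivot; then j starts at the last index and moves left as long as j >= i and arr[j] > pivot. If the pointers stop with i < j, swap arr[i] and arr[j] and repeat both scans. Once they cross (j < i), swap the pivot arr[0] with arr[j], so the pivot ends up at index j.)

Hoare-style two-pointer partition with pivot = 30:

Initial array: [30, 29, 10, 15, 30, 10, 25]

Pointers start at i = 1, j = 6.
i ends at 7, j ends at 6: the pointers have crossed (j < i), so scanning stops.

Swap pivot arr[0] with arr[6] to place pivot at position 6: [25, 29, 10, 15, 30, 10, 30]
Pivot position: 6

After partitioning with pivot 30, the array becomes [25, 29, 10, 15, 30, 10, 30]. The pivot is placed at index 6. All elements to the left of the pivot are <= 30, and all elements to the right are > 30.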